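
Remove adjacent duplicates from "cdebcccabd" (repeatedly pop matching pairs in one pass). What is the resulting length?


Input: cdebcccabd
Stack-based adjacent duplicate removal:
  Read 'c': push. Stack: c
  Read 'd': push. Stack: cd
  Read 'e': push. Stack: cde
  Read 'b': push. Stack: cdeb
  Read 'c': push. Stack: cdebc
  Read 'c': matches stack top 'c' => pop. Stack: cdeb
  Read 'c': push. Stack: cdebc
  Read 'a': push. Stack: cdebca
  Read 'b': push. Stack: cdebcab
  Read 'd': push. Stack: cdebcabd
Final stack: "cdebcabd" (length 8)

8


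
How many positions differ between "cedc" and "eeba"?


Comparing "cedc" and "eeba" position by position:
  Position 0: 'c' vs 'e' => DIFFER
  Position 1: 'e' vs 'e' => same
  Position 2: 'd' vs 'b' => DIFFER
  Position 3: 'c' vs 'a' => DIFFER
Positions that differ: 3

3


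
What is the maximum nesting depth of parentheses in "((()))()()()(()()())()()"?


Input: "((()))()()()(()()())()()"
Tracking depth:
  Position 0 '(': depth becomes 1
  Position 1 '(': depth becomes 2
  Position 2 '(': depth becomes 3
  Position 3 ')': depth becomes 2
  Position 4 ')': depth becomes 1
  Position 5 ')': depth becomes 0
  Position 6 '(': depth becomes 1
  Position 7 ')': depth becomes 0
  Position 8 '(': depth becomes 1
  Position 9 ')': depth becomes 0
  Position 10 '(': depth becomes 1
  Position 11 ')': depth becomes 0
  Position 12 '(': depth becomes 1
  Position 13 '(': depth becomes 2
  Position 14 ')': depth becomes 1
  Position 15 '(': depth becomes 2
  Position 16 ')': depth becomes 1
  Position 17 '(': depth becomes 2
  Position 18 ')': depth becomes 1
  Position 19 ')': depth becomes 0
  Position 20 '(': depth becomes 1
  Position 21 ')': depth becomes 0
  Position 22 '(': depth becomes 1
  Position 23 ')': depth becomes 0
Maximum depth reached: 3

3


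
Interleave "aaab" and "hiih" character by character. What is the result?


Interleaving "aaab" and "hiih":
  Position 0: 'a' from first, 'h' from second => "ah"
  Position 1: 'a' from first, 'i' from second => "ai"
  Position 2: 'a' from first, 'i' from second => "ai"
  Position 3: 'b' from first, 'h' from second => "bh"
Result: ahaiaibh

ahaiaibh


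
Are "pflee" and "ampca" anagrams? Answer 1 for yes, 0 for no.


Strings: "pflee", "ampca"
Sorted first:  eeflp
Sorted second: aacmp
Differ at position 0: 'e' vs 'a' => not anagrams

0


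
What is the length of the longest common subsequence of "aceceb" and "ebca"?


LCS of "aceceb" and "ebca"
DP table:
           e    b    c    a
      0    0    0    0    0
  a   0    0    0    0    1
  c   0    0    0    1    1
  e   0    1    1    1    1
  c   0    1    1    2    2
  e   0    1    1    2    2
  b   0    1    2    2    2
LCS length = dp[6][4] = 2

2


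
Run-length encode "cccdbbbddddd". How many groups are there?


Input: cccdbbbddddd
Scanning for consecutive runs:
  Group 1: 'c' x 3 (positions 0-2)
  Group 2: 'd' x 1 (positions 3-3)
  Group 3: 'b' x 3 (positions 4-6)
  Group 4: 'd' x 5 (positions 7-11)
Total groups: 4

4


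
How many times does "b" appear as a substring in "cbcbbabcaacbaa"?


Searching for "b" in "cbcbbabcaacbaa"
Scanning each position:
  Position 0: "c" => no
  Position 1: "b" => MATCH
  Position 2: "c" => no
  Position 3: "b" => MATCH
  Position 4: "b" => MATCH
  Position 5: "a" => no
  Position 6: "b" => MATCH
  Position 7: "c" => no
  Position 8: "a" => no
  Position 9: "a" => no
  Position 10: "c" => no
  Position 11: "b" => MATCH
  Position 12: "a" => no
  Position 13: "a" => no
Total occurrences: 5

5


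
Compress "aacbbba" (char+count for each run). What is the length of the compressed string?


Input: aacbbba
Runs:
  'a' x 2 => "a2"
  'c' x 1 => "c1"
  'b' x 3 => "b3"
  'a' x 1 => "a1"
Compressed: "a2c1b3a1"
Compressed length: 8

8


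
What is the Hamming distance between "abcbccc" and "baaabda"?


Comparing "abcbccc" and "baaabda" position by position:
  Position 0: 'a' vs 'b' => differ
  Position 1: 'b' vs 'a' => differ
  Position 2: 'c' vs 'a' => differ
  Position 3: 'b' vs 'a' => differ
  Position 4: 'c' vs 'b' => differ
  Position 5: 'c' vs 'd' => differ
  Position 6: 'c' vs 'a' => differ
Total differences (Hamming distance): 7

7


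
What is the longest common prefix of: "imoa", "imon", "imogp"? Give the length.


Words: imoa, imon, imogp
  Position 0: all 'i' => match
  Position 1: all 'm' => match
  Position 2: all 'o' => match
  Position 3: ('a', 'n', 'g') => mismatch, stop
LCP = "imo" (length 3)

3


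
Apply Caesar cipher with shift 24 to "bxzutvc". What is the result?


Caesar cipher: shift "bxzutvc" by 24
  'b' (pos 1) + 24 = pos 25 = 'z'
  'x' (pos 23) + 24 = pos 21 = 'v'
  'z' (pos 25) + 24 = pos 23 = 'x'
  'u' (pos 20) + 24 = pos 18 = 's'
  't' (pos 19) + 24 = pos 17 = 'r'
  'v' (pos 21) + 24 = pos 19 = 't'
  'c' (pos 2) + 24 = pos 0 = 'a'
Result: zvxsrta

zvxsrta


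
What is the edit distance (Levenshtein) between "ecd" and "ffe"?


Computing edit distance: "ecd" -> "ffe"
DP table:
           f    f    e
      0    1    2    3
  e   1    1    2    2
  c   2    2    2    3
  d   3    3    3    3
Edit distance = dp[3][3] = 3

3


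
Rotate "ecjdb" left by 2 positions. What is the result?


Input: "ecjdb", rotate left by 2
First 2 characters: "ec"
Remaining characters: "jdb"
Concatenate remaining + first: "jdb" + "ec" = "jdbec"

jdbec


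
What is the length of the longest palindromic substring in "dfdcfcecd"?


Input: "dfdcfcecd"
Checking substrings for palindromes:
  [0:3] "dfd" (len 3) => palindrome
  [3:6] "cfc" (len 3) => palindrome
  [5:8] "cec" (len 3) => palindrome
Longest palindromic substring: "dfd" with length 3

3


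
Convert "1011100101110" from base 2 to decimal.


Input: "1011100101110" in base 2
Positional expansion:
  Digit '1' (value 1) x 2^12 = 4096
  Digit '0' (value 0) x 2^11 = 0
  Digit '1' (value 1) x 2^10 = 1024
  Digit '1' (value 1) x 2^9 = 512
  Digit '1' (value 1) x 2^8 = 256
  Digit '0' (value 0) x 2^7 = 0
  Digit '0' (value 0) x 2^6 = 0
  Digit '1' (value 1) x 2^5 = 32
  Digit '0' (value 0) x 2^4 = 0
  Digit '1' (value 1) x 2^3 = 8
  Digit '1' (value 1) x 2^2 = 4
  Digit '1' (value 1) x 2^1 = 2
  Digit '0' (value 0) x 2^0 = 0
Sum = 5934

5934


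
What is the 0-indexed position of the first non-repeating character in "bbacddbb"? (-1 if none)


Input: bbacddbb
Character frequencies:
  'a': 1
  'b': 4
  'c': 1
  'd': 2
Scanning left to right for freq == 1:
  Position 0 ('b'): freq=4, skip
  Position 1 ('b'): freq=4, skip
  Position 2 ('a'): unique! => answer = 2

2


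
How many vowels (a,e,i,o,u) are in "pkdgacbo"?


Input: pkdgacbo
Checking each character:
  'p' at position 0: consonant
  'k' at position 1: consonant
  'd' at position 2: consonant
  'g' at position 3: consonant
  'a' at position 4: vowel (running total: 1)
  'c' at position 5: consonant
  'b' at position 6: consonant
  'o' at position 7: vowel (running total: 2)
Total vowels: 2

2


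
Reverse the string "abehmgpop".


Input: abehmgpop
Reading characters right to left:
  Position 8: 'p'
  Position 7: 'o'
  Position 6: 'p'
  Position 5: 'g'
  Position 4: 'm'
  Position 3: 'h'
  Position 2: 'e'
  Position 1: 'b'
  Position 0: 'a'
Reversed: popgmheba

popgmheba


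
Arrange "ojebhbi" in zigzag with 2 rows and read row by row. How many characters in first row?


Zigzag "ojebhbi" into 2 rows:
Placing characters:
  'o' => row 0
  'j' => row 1
  'e' => row 0
  'b' => row 1
  'h' => row 0
  'b' => row 1
  'i' => row 0
Rows:
  Row 0: "oehi"
  Row 1: "jbb"
First row length: 4

4


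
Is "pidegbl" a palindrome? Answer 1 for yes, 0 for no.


Input: pidegbl
Reversed: lbgedip
  Compare pos 0 ('p') with pos 6 ('l'): MISMATCH
  Compare pos 1 ('i') with pos 5 ('b'): MISMATCH
  Compare pos 2 ('d') with pos 4 ('g'): MISMATCH
Result: not a palindrome

0


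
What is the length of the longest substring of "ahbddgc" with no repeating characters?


Input: "ahbddgc"
Sliding window (track last position of each char):
  Position 0 ('a'): window [0,0] length 1 -- new best
  Position 1 ('h'): window [0,1] length 2 -- new best
  Position 2 ('b'): window [0,2] length 3 -- new best
  Position 3 ('d'): window [0,3] length 4 -- new best
  Position 4 ('d'): repeat (last at 3), move window start to 4
  Position 4 ('d'): window [4,4] length 1
  Position 5 ('g'): window [4,5] length 2
  Position 6 ('c'): window [4,6] length 3
Longest substring with no repeats: "ahbd" with length 4

4


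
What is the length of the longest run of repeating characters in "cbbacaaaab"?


Input: "cbbacaaaab"
Scanning for longest run:
  Position 1 ('b'): new char, reset run to 1
  Position 2 ('b'): continues run of 'b', length=2
  Position 3 ('a'): new char, reset run to 1
  Position 4 ('c'): new char, reset run to 1
  Position 5 ('a'): new char, reset run to 1
  Position 6 ('a'): continues run of 'a', length=2
  Position 7 ('a'): continues run of 'a', length=3
  Position 8 ('a'): continues run of 'a', length=4
  Position 9 ('b'): new char, reset run to 1
Longest run: 'a' with length 4

4


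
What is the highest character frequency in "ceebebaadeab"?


Input: ceebebaadeab
Character counts:
  'a': 3
  'b': 3
  'c': 1
  'd': 1
  'e': 4
Maximum frequency: 4

4


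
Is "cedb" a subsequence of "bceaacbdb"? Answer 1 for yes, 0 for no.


Check if "cedb" is a subsequence of "bceaacbdb"
Greedy scan:
  Position 0 ('b'): no match needed
  Position 1 ('c'): matches sub[0] = 'c'
  Position 2 ('e'): matches sub[1] = 'e'
  Position 3 ('a'): no match needed
  Position 4 ('a'): no match needed
  Position 5 ('c'): no match needed
  Position 6 ('b'): no match needed
  Position 7 ('d'): matches sub[2] = 'd'
  Position 8 ('b'): matches sub[3] = 'b'
All 4 characters matched => is a subsequence

1


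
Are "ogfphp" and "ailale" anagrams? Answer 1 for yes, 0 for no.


Strings: "ogfphp", "ailale"
Sorted first:  fghopp
Sorted second: aaeill
Differ at position 0: 'f' vs 'a' => not anagrams

0


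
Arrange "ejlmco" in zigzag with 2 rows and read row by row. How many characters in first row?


Zigzag "ejlmco" into 2 rows:
Placing characters:
  'e' => row 0
  'j' => row 1
  'l' => row 0
  'm' => row 1
  'c' => row 0
  'o' => row 1
Rows:
  Row 0: "elc"
  Row 1: "jmo"
First row length: 3

3


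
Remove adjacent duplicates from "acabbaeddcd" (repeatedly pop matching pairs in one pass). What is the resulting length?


Input: acabbaeddcd
Stack-based adjacent duplicate removal:
  Read 'a': push. Stack: a
  Read 'c': push. Stack: ac
  Read 'a': push. Stack: aca
  Read 'b': push. Stack: acab
  Read 'b': matches stack top 'b' => pop. Stack: aca
  Read 'a': matches stack top 'a' => pop. Stack: ac
  Read 'e': push. Stack: ace
  Read 'd': push. Stack: aced
  Read 'd': matches stack top 'd' => pop. Stack: ace
  Read 'c': push. Stack: acec
  Read 'd': push. Stack: acecd
Final stack: "acecd" (length 5)

5


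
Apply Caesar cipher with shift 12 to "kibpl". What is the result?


Caesar cipher: shift "kibpl" by 12
  'k' (pos 10) + 12 = pos 22 = 'w'
  'i' (pos 8) + 12 = pos 20 = 'u'
  'b' (pos 1) + 12 = pos 13 = 'n'
  'p' (pos 15) + 12 = pos 1 = 'b'
  'l' (pos 11) + 12 = pos 23 = 'x'
Result: wunbx

wunbx


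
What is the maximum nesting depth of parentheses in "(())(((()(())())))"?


Input: "(())(((()(())())))"
Tracking depth:
  Position 0 '(': depth becomes 1
  Position 1 '(': depth becomes 2
  Position 2 ')': depth becomes 1
  Position 3 ')': depth becomes 0
  Position 4 '(': depth becomes 1
  Position 5 '(': depth becomes 2
  Position 6 '(': depth becomes 3
  Position 7 '(': depth becomes 4
  Position 8 ')': depth becomes 3
  Position 9 '(': depth becomes 4
  Position 10 '(': depth becomes 5
  Position 11 ')': depth becomes 4
  Position 12 ')': depth becomes 3
  Position 13 '(': depth becomes 4
  Position 14 ')': depth becomes 3
  Position 15 ')': depth becomes 2
  Position 16 ')': depth becomes 1
  Position 17 ')': depth becomes 0
Maximum depth reached: 5

5


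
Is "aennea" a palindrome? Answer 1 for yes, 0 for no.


Input: aennea
Reversed: aennea
  Compare pos 0 ('a') with pos 5 ('a'): match
  Compare pos 1 ('e') with pos 4 ('e'): match
  Compare pos 2 ('n') with pos 3 ('n'): match
Result: palindrome

1


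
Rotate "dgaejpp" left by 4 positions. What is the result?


Input: "dgaejpp", rotate left by 4
First 4 characters: "dgae"
Remaining characters: "jpp"
Concatenate remaining + first: "jpp" + "dgae" = "jppdgae"

jppdgae


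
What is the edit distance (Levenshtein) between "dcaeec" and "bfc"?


Computing edit distance: "dcaeec" -> "bfc"
DP table:
           b    f    c
      0    1    2    3
  d   1    1    2    3
  c   2    2    2    2
  a   3    3    3    3
  e   4    4    4    4
  e   5    5    5    5
  c   6    6    6    5
Edit distance = dp[6][3] = 5

5


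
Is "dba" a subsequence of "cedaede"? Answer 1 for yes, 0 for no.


Check if "dba" is a subsequence of "cedaede"
Greedy scan:
  Position 0 ('c'): no match needed
  Position 1 ('e'): no match needed
  Position 2 ('d'): matches sub[0] = 'd'
  Position 3 ('a'): no match needed
  Position 4 ('e'): no match needed
  Position 5 ('d'): no match needed
  Position 6 ('e'): no match needed
Only matched 1/3 characters => not a subsequence

0


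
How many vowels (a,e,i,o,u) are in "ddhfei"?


Input: ddhfei
Checking each character:
  'd' at position 0: consonant
  'd' at position 1: consonant
  'h' at position 2: consonant
  'f' at position 3: consonant
  'e' at position 4: vowel (running total: 1)
  'i' at position 5: vowel (running total: 2)
Total vowels: 2

2


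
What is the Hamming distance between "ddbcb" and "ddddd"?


Comparing "ddbcb" and "ddddd" position by position:
  Position 0: 'd' vs 'd' => same
  Position 1: 'd' vs 'd' => same
  Position 2: 'b' vs 'd' => differ
  Position 3: 'c' vs 'd' => differ
  Position 4: 'b' vs 'd' => differ
Total differences (Hamming distance): 3

3


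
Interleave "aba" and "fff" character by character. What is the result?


Interleaving "aba" and "fff":
  Position 0: 'a' from first, 'f' from second => "af"
  Position 1: 'b' from first, 'f' from second => "bf"
  Position 2: 'a' from first, 'f' from second => "af"
Result: afbfaf

afbfaf


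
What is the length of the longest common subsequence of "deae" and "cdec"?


LCS of "deae" and "cdec"
DP table:
           c    d    e    c
      0    0    0    0    0
  d   0    0    1    1    1
  e   0    0    1    2    2
  a   0    0    1    2    2
  e   0    0    1    2    2
LCS length = dp[4][4] = 2

2


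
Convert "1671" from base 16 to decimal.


Input: "1671" in base 16
Positional expansion:
  Digit '1' (value 1) x 16^3 = 4096
  Digit '6' (value 6) x 16^2 = 1536
  Digit '7' (value 7) x 16^1 = 112
  Digit '1' (value 1) x 16^0 = 1
Sum = 5745

5745


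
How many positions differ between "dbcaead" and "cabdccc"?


Comparing "dbcaead" and "cabdccc" position by position:
  Position 0: 'd' vs 'c' => DIFFER
  Position 1: 'b' vs 'a' => DIFFER
  Position 2: 'c' vs 'b' => DIFFER
  Position 3: 'a' vs 'd' => DIFFER
  Position 4: 'e' vs 'c' => DIFFER
  Position 5: 'a' vs 'c' => DIFFER
  Position 6: 'd' vs 'c' => DIFFER
Positions that differ: 7

7


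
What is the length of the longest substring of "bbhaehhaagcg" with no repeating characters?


Input: "bbhaehhaagcg"
Sliding window (track last position of each char):
  Position 0 ('b'): window [0,0] length 1 -- new best
  Position 1 ('b'): repeat (last at 0), move window start to 1
  Position 1 ('b'): window [1,1] length 1
  Position 2 ('h'): window [1,2] length 2 -- new best
  Position 3 ('a'): window [1,3] length 3 -- new best
  Position 4 ('e'): window [1,4] length 4 -- new best
  Position 5 ('h'): repeat (last at 2), move window start to 3
  Position 5 ('h'): window [3,5] length 3
  Position 6 ('h'): repeat (last at 5), move window start to 6
  Position 6 ('h'): window [6,6] length 1
  Position 7 ('a'): window [6,7] length 2
  Position 8 ('a'): repeat (last at 7), move window start to 8
  Position 8 ('a'): window [8,8] length 1
  Position 9 ('g'): window [8,9] length 2
  Position 10 ('c'): window [8,10] length 3
  Position 11 ('g'): repeat (last at 9), move window start to 10
  Position 11 ('g'): window [10,11] length 2
Longest substring with no repeats: "bhae" with length 4

4


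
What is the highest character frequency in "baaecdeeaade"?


Input: baaecdeeaade
Character counts:
  'a': 4
  'b': 1
  'c': 1
  'd': 2
  'e': 4
Maximum frequency: 4

4


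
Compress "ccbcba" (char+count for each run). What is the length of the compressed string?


Input: ccbcba
Runs:
  'c' x 2 => "c2"
  'b' x 1 => "b1"
  'c' x 1 => "c1"
  'b' x 1 => "b1"
  'a' x 1 => "a1"
Compressed: "c2b1c1b1a1"
Compressed length: 10

10


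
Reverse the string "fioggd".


Input: fioggd
Reading characters right to left:
  Position 5: 'd'
  Position 4: 'g'
  Position 3: 'g'
  Position 2: 'o'
  Position 1: 'i'
  Position 0: 'f'
Reversed: dggoif

dggoif


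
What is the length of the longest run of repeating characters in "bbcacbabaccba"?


Input: "bbcacbabaccba"
Scanning for longest run:
  Position 1 ('b'): continues run of 'b', length=2
  Position 2 ('c'): new char, reset run to 1
  Position 3 ('a'): new char, reset run to 1
  Position 4 ('c'): new char, reset run to 1
  Position 5 ('b'): new char, reset run to 1
  Position 6 ('a'): new char, reset run to 1
  Position 7 ('b'): new char, reset run to 1
  Position 8 ('a'): new char, reset run to 1
  Position 9 ('c'): new char, reset run to 1
  Position 10 ('c'): continues run of 'c', length=2
  Position 11 ('b'): new char, reset run to 1
  Position 12 ('a'): new char, reset run to 1
Longest run: 'b' with length 2

2


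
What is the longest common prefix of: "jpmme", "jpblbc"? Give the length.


Words: jpmme, jpblbc
  Position 0: all 'j' => match
  Position 1: all 'p' => match
  Position 2: ('m', 'b') => mismatch, stop
LCP = "jp" (length 2)

2


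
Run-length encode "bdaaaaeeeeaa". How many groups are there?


Input: bdaaaaeeeeaa
Scanning for consecutive runs:
  Group 1: 'b' x 1 (positions 0-0)
  Group 2: 'd' x 1 (positions 1-1)
  Group 3: 'a' x 4 (positions 2-5)
  Group 4: 'e' x 4 (positions 6-9)
  Group 5: 'a' x 2 (positions 10-11)
Total groups: 5

5


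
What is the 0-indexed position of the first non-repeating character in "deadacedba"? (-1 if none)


Input: deadacedba
Character frequencies:
  'a': 3
  'b': 1
  'c': 1
  'd': 3
  'e': 2
Scanning left to right for freq == 1:
  Position 0 ('d'): freq=3, skip
  Position 1 ('e'): freq=2, skip
  Position 2 ('a'): freq=3, skip
  Position 3 ('d'): freq=3, skip
  Position 4 ('a'): freq=3, skip
  Position 5 ('c'): unique! => answer = 5

5


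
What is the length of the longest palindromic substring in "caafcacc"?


Input: "caafcacc"
Checking substrings for palindromes:
  [4:7] "cac" (len 3) => palindrome
  [1:3] "aa" (len 2) => palindrome
  [6:8] "cc" (len 2) => palindrome
Longest palindromic substring: "cac" with length 3

3


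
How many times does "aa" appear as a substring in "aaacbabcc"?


Searching for "aa" in "aaacbabcc"
Scanning each position:
  Position 0: "aa" => MATCH
  Position 1: "aa" => MATCH
  Position 2: "ac" => no
  Position 3: "cb" => no
  Position 4: "ba" => no
  Position 5: "ab" => no
  Position 6: "bc" => no
  Position 7: "cc" => no
Total occurrences: 2

2


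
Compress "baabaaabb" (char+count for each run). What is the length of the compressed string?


Input: baabaaabb
Runs:
  'b' x 1 => "b1"
  'a' x 2 => "a2"
  'b' x 1 => "b1"
  'a' x 3 => "a3"
  'b' x 2 => "b2"
Compressed: "b1a2b1a3b2"
Compressed length: 10

10


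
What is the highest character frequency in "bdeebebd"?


Input: bdeebebd
Character counts:
  'b': 3
  'd': 2
  'e': 3
Maximum frequency: 3

3


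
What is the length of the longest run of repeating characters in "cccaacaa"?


Input: "cccaacaa"
Scanning for longest run:
  Position 1 ('c'): continues run of 'c', length=2
  Position 2 ('c'): continues run of 'c', length=3
  Position 3 ('a'): new char, reset run to 1
  Position 4 ('a'): continues run of 'a', length=2
  Position 5 ('c'): new char, reset run to 1
  Position 6 ('a'): new char, reset run to 1
  Position 7 ('a'): continues run of 'a', length=2
Longest run: 'c' with length 3

3


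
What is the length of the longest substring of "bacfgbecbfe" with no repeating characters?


Input: "bacfgbecbfe"
Sliding window (track last position of each char):
  Position 0 ('b'): window [0,0] length 1 -- new best
  Position 1 ('a'): window [0,1] length 2 -- new best
  Position 2 ('c'): window [0,2] length 3 -- new best
  Position 3 ('f'): window [0,3] length 4 -- new best
  Position 4 ('g'): window [0,4] length 5 -- new best
  Position 5 ('b'): repeat (last at 0), move window start to 1
  Position 5 ('b'): window [1,5] length 5
  Position 6 ('e'): window [1,6] length 6 -- new best
  Position 7 ('c'): repeat (last at 2), move window start to 3
  Position 7 ('c'): window [3,7] length 5
  Position 8 ('b'): repeat (last at 5), move window start to 6
  Position 8 ('b'): window [6,8] length 3
  Position 9 ('f'): window [6,9] length 4
  Position 10 ('e'): repeat (last at 6), move window start to 7
  Position 10 ('e'): window [7,10] length 4
Longest substring with no repeats: "acfgbe" with length 6

6


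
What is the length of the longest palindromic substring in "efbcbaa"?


Input: "efbcbaa"
Checking substrings for palindromes:
  [2:5] "bcb" (len 3) => palindrome
  [5:7] "aa" (len 2) => palindrome
Longest palindromic substring: "bcb" with length 3

3


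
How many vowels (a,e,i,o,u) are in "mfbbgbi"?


Input: mfbbgbi
Checking each character:
  'm' at position 0: consonant
  'f' at position 1: consonant
  'b' at position 2: consonant
  'b' at position 3: consonant
  'g' at position 4: consonant
  'b' at position 5: consonant
  'i' at position 6: vowel (running total: 1)
Total vowels: 1

1


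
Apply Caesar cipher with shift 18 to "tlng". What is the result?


Caesar cipher: shift "tlng" by 18
  't' (pos 19) + 18 = pos 11 = 'l'
  'l' (pos 11) + 18 = pos 3 = 'd'
  'n' (pos 13) + 18 = pos 5 = 'f'
  'g' (pos 6) + 18 = pos 24 = 'y'
Result: ldfy

ldfy


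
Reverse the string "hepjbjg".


Input: hepjbjg
Reading characters right to left:
  Position 6: 'g'
  Position 5: 'j'
  Position 4: 'b'
  Position 3: 'j'
  Position 2: 'p'
  Position 1: 'e'
  Position 0: 'h'
Reversed: gjbjpeh

gjbjpeh


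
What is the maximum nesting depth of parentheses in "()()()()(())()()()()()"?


Input: "()()()()(())()()()()()"
Tracking depth:
  Position 0 '(': depth becomes 1
  Position 1 ')': depth becomes 0
  Position 2 '(': depth becomes 1
  Position 3 ')': depth becomes 0
  Position 4 '(': depth becomes 1
  Position 5 ')': depth becomes 0
  Position 6 '(': depth becomes 1
  Position 7 ')': depth becomes 0
  Position 8 '(': depth becomes 1
  Position 9 '(': depth becomes 2
  Position 10 ')': depth becomes 1
  Position 11 ')': depth becomes 0
  Position 12 '(': depth becomes 1
  Position 13 ')': depth becomes 0
  Position 14 '(': depth becomes 1
  Position 15 ')': depth becomes 0
  Position 16 '(': depth becomes 1
  Position 17 ')': depth becomes 0
  Position 18 '(': depth becomes 1
  Position 19 ')': depth becomes 0
  Position 20 '(': depth becomes 1
  Position 21 ')': depth becomes 0
Maximum depth reached: 2

2


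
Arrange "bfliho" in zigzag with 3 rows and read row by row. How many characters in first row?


Zigzag "bfliho" into 3 rows:
Placing characters:
  'b' => row 0
  'f' => row 1
  'l' => row 2
  'i' => row 1
  'h' => row 0
  'o' => row 1
Rows:
  Row 0: "bh"
  Row 1: "fio"
  Row 2: "l"
First row length: 2

2


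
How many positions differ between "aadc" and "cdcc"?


Comparing "aadc" and "cdcc" position by position:
  Position 0: 'a' vs 'c' => DIFFER
  Position 1: 'a' vs 'd' => DIFFER
  Position 2: 'd' vs 'c' => DIFFER
  Position 3: 'c' vs 'c' => same
Positions that differ: 3

3


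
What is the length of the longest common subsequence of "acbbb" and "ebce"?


LCS of "acbbb" and "ebce"
DP table:
           e    b    c    e
      0    0    0    0    0
  a   0    0    0    0    0
  c   0    0    0    1    1
  b   0    0    1    1    1
  b   0    0    1    1    1
  b   0    0    1    1    1
LCS length = dp[5][4] = 1

1


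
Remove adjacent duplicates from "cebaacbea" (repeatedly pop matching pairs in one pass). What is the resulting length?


Input: cebaacbea
Stack-based adjacent duplicate removal:
  Read 'c': push. Stack: c
  Read 'e': push. Stack: ce
  Read 'b': push. Stack: ceb
  Read 'a': push. Stack: ceba
  Read 'a': matches stack top 'a' => pop. Stack: ceb
  Read 'c': push. Stack: cebc
  Read 'b': push. Stack: cebcb
  Read 'e': push. Stack: cebcbe
  Read 'a': push. Stack: cebcbea
Final stack: "cebcbea" (length 7)

7


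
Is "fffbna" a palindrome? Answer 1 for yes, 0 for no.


Input: fffbna
Reversed: anbfff
  Compare pos 0 ('f') with pos 5 ('a'): MISMATCH
  Compare pos 1 ('f') with pos 4 ('n'): MISMATCH
  Compare pos 2 ('f') with pos 3 ('b'): MISMATCH
Result: not a palindrome

0


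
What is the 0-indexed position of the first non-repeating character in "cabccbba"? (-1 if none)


Input: cabccbba
Character frequencies:
  'a': 2
  'b': 3
  'c': 3
Scanning left to right for freq == 1:
  Position 0 ('c'): freq=3, skip
  Position 1 ('a'): freq=2, skip
  Position 2 ('b'): freq=3, skip
  Position 3 ('c'): freq=3, skip
  Position 4 ('c'): freq=3, skip
  Position 5 ('b'): freq=3, skip
  Position 6 ('b'): freq=3, skip
  Position 7 ('a'): freq=2, skip
  No unique character found => answer = -1

-1


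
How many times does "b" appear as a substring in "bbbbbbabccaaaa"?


Searching for "b" in "bbbbbbabccaaaa"
Scanning each position:
  Position 0: "b" => MATCH
  Position 1: "b" => MATCH
  Position 2: "b" => MATCH
  Position 3: "b" => MATCH
  Position 4: "b" => MATCH
  Position 5: "b" => MATCH
  Position 6: "a" => no
  Position 7: "b" => MATCH
  Position 8: "c" => no
  Position 9: "c" => no
  Position 10: "a" => no
  Position 11: "a" => no
  Position 12: "a" => no
  Position 13: "a" => no
Total occurrences: 7

7


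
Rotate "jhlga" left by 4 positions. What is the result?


Input: "jhlga", rotate left by 4
First 4 characters: "jhlg"
Remaining characters: "a"
Concatenate remaining + first: "a" + "jhlg" = "ajhlg"

ajhlg


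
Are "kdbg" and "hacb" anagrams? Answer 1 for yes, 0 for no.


Strings: "kdbg", "hacb"
Sorted first:  bdgk
Sorted second: abch
Differ at position 0: 'b' vs 'a' => not anagrams

0


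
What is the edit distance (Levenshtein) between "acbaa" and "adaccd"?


Computing edit distance: "acbaa" -> "adaccd"
DP table:
           a    d    a    c    c    d
      0    1    2    3    4    5    6
  a   1    0    1    2    3    4    5
  c   2    1    1    2    2    3    4
  b   3    2    2    2    3    3    4
  a   4    3    3    2    3    4    4
  a   5    4    4    3    3    4    5
Edit distance = dp[5][6] = 5

5


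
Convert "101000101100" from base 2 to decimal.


Input: "101000101100" in base 2
Positional expansion:
  Digit '1' (value 1) x 2^11 = 2048
  Digit '0' (value 0) x 2^10 = 0
  Digit '1' (value 1) x 2^9 = 512
  Digit '0' (value 0) x 2^8 = 0
  Digit '0' (value 0) x 2^7 = 0
  Digit '0' (value 0) x 2^6 = 0
  Digit '1' (value 1) x 2^5 = 32
  Digit '0' (value 0) x 2^4 = 0
  Digit '1' (value 1) x 2^3 = 8
  Digit '1' (value 1) x 2^2 = 4
  Digit '0' (value 0) x 2^1 = 0
  Digit '0' (value 0) x 2^0 = 0
Sum = 2604

2604


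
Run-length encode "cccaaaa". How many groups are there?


Input: cccaaaa
Scanning for consecutive runs:
  Group 1: 'c' x 3 (positions 0-2)
  Group 2: 'a' x 4 (positions 3-6)
Total groups: 2

2


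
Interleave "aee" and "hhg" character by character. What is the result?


Interleaving "aee" and "hhg":
  Position 0: 'a' from first, 'h' from second => "ah"
  Position 1: 'e' from first, 'h' from second => "eh"
  Position 2: 'e' from first, 'g' from second => "eg"
Result: aheheg

aheheg


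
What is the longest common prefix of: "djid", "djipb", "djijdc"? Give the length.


Words: djid, djipb, djijdc
  Position 0: all 'd' => match
  Position 1: all 'j' => match
  Position 2: all 'i' => match
  Position 3: ('d', 'p', 'j') => mismatch, stop
LCP = "dji" (length 3)

3


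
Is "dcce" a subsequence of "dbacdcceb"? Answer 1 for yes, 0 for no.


Check if "dcce" is a subsequence of "dbacdcceb"
Greedy scan:
  Position 0 ('d'): matches sub[0] = 'd'
  Position 1 ('b'): no match needed
  Position 2 ('a'): no match needed
  Position 3 ('c'): matches sub[1] = 'c'
  Position 4 ('d'): no match needed
  Position 5 ('c'): matches sub[2] = 'c'
  Position 6 ('c'): no match needed
  Position 7 ('e'): matches sub[3] = 'e'
  Position 8 ('b'): no match needed
All 4 characters matched => is a subsequence

1


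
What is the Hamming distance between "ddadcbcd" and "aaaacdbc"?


Comparing "ddadcbcd" and "aaaacdbc" position by position:
  Position 0: 'd' vs 'a' => differ
  Position 1: 'd' vs 'a' => differ
  Position 2: 'a' vs 'a' => same
  Position 3: 'd' vs 'a' => differ
  Position 4: 'c' vs 'c' => same
  Position 5: 'b' vs 'd' => differ
  Position 6: 'c' vs 'b' => differ
  Position 7: 'd' vs 'c' => differ
Total differences (Hamming distance): 6

6


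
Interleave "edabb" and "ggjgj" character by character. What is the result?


Interleaving "edabb" and "ggjgj":
  Position 0: 'e' from first, 'g' from second => "eg"
  Position 1: 'd' from first, 'g' from second => "dg"
  Position 2: 'a' from first, 'j' from second => "aj"
  Position 3: 'b' from first, 'g' from second => "bg"
  Position 4: 'b' from first, 'j' from second => "bj"
Result: egdgajbgbj

egdgajbgbj


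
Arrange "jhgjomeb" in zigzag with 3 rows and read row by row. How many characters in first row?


Zigzag "jhgjomeb" into 3 rows:
Placing characters:
  'j' => row 0
  'h' => row 1
  'g' => row 2
  'j' => row 1
  'o' => row 0
  'm' => row 1
  'e' => row 2
  'b' => row 1
Rows:
  Row 0: "jo"
  Row 1: "hjmb"
  Row 2: "ge"
First row length: 2

2


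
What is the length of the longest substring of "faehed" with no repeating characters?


Input: "faehed"
Sliding window (track last position of each char):
  Position 0 ('f'): window [0,0] length 1 -- new best
  Position 1 ('a'): window [0,1] length 2 -- new best
  Position 2 ('e'): window [0,2] length 3 -- new best
  Position 3 ('h'): window [0,3] length 4 -- new best
  Position 4 ('e'): repeat (last at 2), move window start to 3
  Position 4 ('e'): window [3,4] length 2
  Position 5 ('d'): window [3,5] length 3
Longest substring with no repeats: "faeh" with length 4

4


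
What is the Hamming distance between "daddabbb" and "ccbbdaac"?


Comparing "daddabbb" and "ccbbdaac" position by position:
  Position 0: 'd' vs 'c' => differ
  Position 1: 'a' vs 'c' => differ
  Position 2: 'd' vs 'b' => differ
  Position 3: 'd' vs 'b' => differ
  Position 4: 'a' vs 'd' => differ
  Position 5: 'b' vs 'a' => differ
  Position 6: 'b' vs 'a' => differ
  Position 7: 'b' vs 'c' => differ
Total differences (Hamming distance): 8

8


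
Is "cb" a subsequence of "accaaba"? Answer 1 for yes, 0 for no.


Check if "cb" is a subsequence of "accaaba"
Greedy scan:
  Position 0 ('a'): no match needed
  Position 1 ('c'): matches sub[0] = 'c'
  Position 2 ('c'): no match needed
  Position 3 ('a'): no match needed
  Position 4 ('a'): no match needed
  Position 5 ('b'): matches sub[1] = 'b'
  Position 6 ('a'): no match needed
All 2 characters matched => is a subsequence

1


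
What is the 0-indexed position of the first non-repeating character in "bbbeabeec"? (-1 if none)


Input: bbbeabeec
Character frequencies:
  'a': 1
  'b': 4
  'c': 1
  'e': 3
Scanning left to right for freq == 1:
  Position 0 ('b'): freq=4, skip
  Position 1 ('b'): freq=4, skip
  Position 2 ('b'): freq=4, skip
  Position 3 ('e'): freq=3, skip
  Position 4 ('a'): unique! => answer = 4

4


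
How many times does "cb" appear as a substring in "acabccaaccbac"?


Searching for "cb" in "acabccaaccbac"
Scanning each position:
  Position 0: "ac" => no
  Position 1: "ca" => no
  Position 2: "ab" => no
  Position 3: "bc" => no
  Position 4: "cc" => no
  Position 5: "ca" => no
  Position 6: "aa" => no
  Position 7: "ac" => no
  Position 8: "cc" => no
  Position 9: "cb" => MATCH
  Position 10: "ba" => no
  Position 11: "ac" => no
Total occurrences: 1

1


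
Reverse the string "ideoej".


Input: ideoej
Reading characters right to left:
  Position 5: 'j'
  Position 4: 'e'
  Position 3: 'o'
  Position 2: 'e'
  Position 1: 'd'
  Position 0: 'i'
Reversed: jeoedi

jeoedi


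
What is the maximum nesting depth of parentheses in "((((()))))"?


Input: "((((()))))"
Tracking depth:
  Position 0 '(': depth becomes 1
  Position 1 '(': depth becomes 2
  Position 2 '(': depth becomes 3
  Position 3 '(': depth becomes 4
  Position 4 '(': depth becomes 5
  Position 5 ')': depth becomes 4
  Position 6 ')': depth becomes 3
  Position 7 ')': depth becomes 2
  Position 8 ')': depth becomes 1
  Position 9 ')': depth becomes 0
Maximum depth reached: 5

5


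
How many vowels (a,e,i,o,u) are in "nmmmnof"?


Input: nmmmnof
Checking each character:
  'n' at position 0: consonant
  'm' at position 1: consonant
  'm' at position 2: consonant
  'm' at position 3: consonant
  'n' at position 4: consonant
  'o' at position 5: vowel (running total: 1)
  'f' at position 6: consonant
Total vowels: 1

1


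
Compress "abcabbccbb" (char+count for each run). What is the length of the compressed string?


Input: abcabbccbb
Runs:
  'a' x 1 => "a1"
  'b' x 1 => "b1"
  'c' x 1 => "c1"
  'a' x 1 => "a1"
  'b' x 2 => "b2"
  'c' x 2 => "c2"
  'b' x 2 => "b2"
Compressed: "a1b1c1a1b2c2b2"
Compressed length: 14

14


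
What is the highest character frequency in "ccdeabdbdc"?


Input: ccdeabdbdc
Character counts:
  'a': 1
  'b': 2
  'c': 3
  'd': 3
  'e': 1
Maximum frequency: 3

3


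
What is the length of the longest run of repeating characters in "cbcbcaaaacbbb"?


Input: "cbcbcaaaacbbb"
Scanning for longest run:
  Position 1 ('b'): new char, reset run to 1
  Position 2 ('c'): new char, reset run to 1
  Position 3 ('b'): new char, reset run to 1
  Position 4 ('c'): new char, reset run to 1
  Position 5 ('a'): new char, reset run to 1
  Position 6 ('a'): continues run of 'a', length=2
  Position 7 ('a'): continues run of 'a', length=3
  Position 8 ('a'): continues run of 'a', length=4
  Position 9 ('c'): new char, reset run to 1
  Position 10 ('b'): new char, reset run to 1
  Position 11 ('b'): continues run of 'b', length=2
  Position 12 ('b'): continues run of 'b', length=3
Longest run: 'a' with length 4

4


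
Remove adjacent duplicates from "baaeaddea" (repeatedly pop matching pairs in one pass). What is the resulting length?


Input: baaeaddea
Stack-based adjacent duplicate removal:
  Read 'b': push. Stack: b
  Read 'a': push. Stack: ba
  Read 'a': matches stack top 'a' => pop. Stack: b
  Read 'e': push. Stack: be
  Read 'a': push. Stack: bea
  Read 'd': push. Stack: bead
  Read 'd': matches stack top 'd' => pop. Stack: bea
  Read 'e': push. Stack: beae
  Read 'a': push. Stack: beaea
Final stack: "beaea" (length 5)

5


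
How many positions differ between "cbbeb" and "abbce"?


Comparing "cbbeb" and "abbce" position by position:
  Position 0: 'c' vs 'a' => DIFFER
  Position 1: 'b' vs 'b' => same
  Position 2: 'b' vs 'b' => same
  Position 3: 'e' vs 'c' => DIFFER
  Position 4: 'b' vs 'e' => DIFFER
Positions that differ: 3

3


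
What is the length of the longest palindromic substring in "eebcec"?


Input: "eebcec"
Checking substrings for palindromes:
  [3:6] "cec" (len 3) => palindrome
  [0:2] "ee" (len 2) => palindrome
Longest palindromic substring: "cec" with length 3

3


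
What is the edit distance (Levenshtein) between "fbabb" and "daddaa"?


Computing edit distance: "fbabb" -> "daddaa"
DP table:
           d    a    d    d    a    a
      0    1    2    3    4    5    6
  f   1    1    2    3    4    5    6
  b   2    2    2    3    4    5    6
  a   3    3    2    3    4    4    5
  b   4    4    3    3    4    5    5
  b   5    5    4    4    4    5    6
Edit distance = dp[5][6] = 6

6


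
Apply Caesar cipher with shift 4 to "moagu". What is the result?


Caesar cipher: shift "moagu" by 4
  'm' (pos 12) + 4 = pos 16 = 'q'
  'o' (pos 14) + 4 = pos 18 = 's'
  'a' (pos 0) + 4 = pos 4 = 'e'
  'g' (pos 6) + 4 = pos 10 = 'k'
  'u' (pos 20) + 4 = pos 24 = 'y'
Result: qseky

qseky


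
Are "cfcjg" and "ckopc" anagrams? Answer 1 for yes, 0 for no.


Strings: "cfcjg", "ckopc"
Sorted first:  ccfgj
Sorted second: cckop
Differ at position 2: 'f' vs 'k' => not anagrams

0


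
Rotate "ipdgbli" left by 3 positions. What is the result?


Input: "ipdgbli", rotate left by 3
First 3 characters: "ipd"
Remaining characters: "gbli"
Concatenate remaining + first: "gbli" + "ipd" = "gbliipd"

gbliipd


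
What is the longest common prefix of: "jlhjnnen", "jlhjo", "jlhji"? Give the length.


Words: jlhjnnen, jlhjo, jlhji
  Position 0: all 'j' => match
  Position 1: all 'l' => match
  Position 2: all 'h' => match
  Position 3: all 'j' => match
  Position 4: ('n', 'o', 'i') => mismatch, stop
LCP = "jlhj" (length 4)

4


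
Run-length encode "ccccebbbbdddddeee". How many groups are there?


Input: ccccebbbbdddddeee
Scanning for consecutive runs:
  Group 1: 'c' x 4 (positions 0-3)
  Group 2: 'e' x 1 (positions 4-4)
  Group 3: 'b' x 4 (positions 5-8)
  Group 4: 'd' x 5 (positions 9-13)
  Group 5: 'e' x 3 (positions 14-16)
Total groups: 5

5


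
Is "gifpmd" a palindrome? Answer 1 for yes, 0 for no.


Input: gifpmd
Reversed: dmpfig
  Compare pos 0 ('g') with pos 5 ('d'): MISMATCH
  Compare pos 1 ('i') with pos 4 ('m'): MISMATCH
  Compare pos 2 ('f') with pos 3 ('p'): MISMATCH
Result: not a palindrome

0


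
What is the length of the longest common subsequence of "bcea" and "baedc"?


LCS of "bcea" and "baedc"
DP table:
           b    a    e    d    c
      0    0    0    0    0    0
  b   0    1    1    1    1    1
  c   0    1    1    1    1    2
  e   0    1    1    2    2    2
  a   0    1    2    2    2    2
LCS length = dp[4][5] = 2

2


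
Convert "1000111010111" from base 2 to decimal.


Input: "1000111010111" in base 2
Positional expansion:
  Digit '1' (value 1) x 2^12 = 4096
  Digit '0' (value 0) x 2^11 = 0
  Digit '0' (value 0) x 2^10 = 0
  Digit '0' (value 0) x 2^9 = 0
  Digit '1' (value 1) x 2^8 = 256
  Digit '1' (value 1) x 2^7 = 128
  Digit '1' (value 1) x 2^6 = 64
  Digit '0' (value 0) x 2^5 = 0
  Digit '1' (value 1) x 2^4 = 16
  Digit '0' (value 0) x 2^3 = 0
  Digit '1' (value 1) x 2^2 = 4
  Digit '1' (value 1) x 2^1 = 2
  Digit '1' (value 1) x 2^0 = 1
Sum = 4567

4567


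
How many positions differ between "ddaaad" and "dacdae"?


Comparing "ddaaad" and "dacdae" position by position:
  Position 0: 'd' vs 'd' => same
  Position 1: 'd' vs 'a' => DIFFER
  Position 2: 'a' vs 'c' => DIFFER
  Position 3: 'a' vs 'd' => DIFFER
  Position 4: 'a' vs 'a' => same
  Position 5: 'd' vs 'e' => DIFFER
Positions that differ: 4

4


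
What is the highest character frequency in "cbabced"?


Input: cbabced
Character counts:
  'a': 1
  'b': 2
  'c': 2
  'd': 1
  'e': 1
Maximum frequency: 2

2


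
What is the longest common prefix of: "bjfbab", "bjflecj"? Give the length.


Words: bjfbab, bjflecj
  Position 0: all 'b' => match
  Position 1: all 'j' => match
  Position 2: all 'f' => match
  Position 3: ('b', 'l') => mismatch, stop
LCP = "bjf" (length 3)

3


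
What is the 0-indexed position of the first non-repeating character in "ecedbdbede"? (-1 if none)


Input: ecedbdbede
Character frequencies:
  'b': 2
  'c': 1
  'd': 3
  'e': 4
Scanning left to right for freq == 1:
  Position 0 ('e'): freq=4, skip
  Position 1 ('c'): unique! => answer = 1

1


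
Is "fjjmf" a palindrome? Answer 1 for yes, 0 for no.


Input: fjjmf
Reversed: fmjjf
  Compare pos 0 ('f') with pos 4 ('f'): match
  Compare pos 1 ('j') with pos 3 ('m'): MISMATCH
Result: not a palindrome

0
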